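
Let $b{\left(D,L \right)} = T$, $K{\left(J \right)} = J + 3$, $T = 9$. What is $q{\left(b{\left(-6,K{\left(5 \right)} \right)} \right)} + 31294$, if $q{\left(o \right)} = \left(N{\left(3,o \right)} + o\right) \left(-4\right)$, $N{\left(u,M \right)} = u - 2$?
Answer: $31254$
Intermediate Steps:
$K{\left(J \right)} = 3 + J$
$b{\left(D,L \right)} = 9$
$N{\left(u,M \right)} = -2 + u$
$q{\left(o \right)} = -4 - 4 o$ ($q{\left(o \right)} = \left(\left(-2 + 3\right) + o\right) \left(-4\right) = \left(1 + o\right) \left(-4\right) = -4 - 4 o$)
$q{\left(b{\left(-6,K{\left(5 \right)} \right)} \right)} + 31294 = \left(-4 - 36\right) + 31294 = -40 + 31294 = 31254$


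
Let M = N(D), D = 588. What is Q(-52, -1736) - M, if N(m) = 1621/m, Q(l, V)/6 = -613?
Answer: -2164285/588 ≈ -3680.8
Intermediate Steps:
Q(l, V) = -3678 (Q(l, V) = 6*(-613) = -3678)
M = 1621/588 ≈ 2.7568
Q(-52, -1736) - M = -3678 - 1*1621/588 = -3678 - 1621/588 = -2164285/588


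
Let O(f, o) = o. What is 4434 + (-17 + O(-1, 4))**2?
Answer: 4603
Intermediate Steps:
4434 + (-17 + O(-1, 4))**2 = 4434 + (-17 + 4)**2 = 4434 + (-13)**2 = 4434 + 169 = 4603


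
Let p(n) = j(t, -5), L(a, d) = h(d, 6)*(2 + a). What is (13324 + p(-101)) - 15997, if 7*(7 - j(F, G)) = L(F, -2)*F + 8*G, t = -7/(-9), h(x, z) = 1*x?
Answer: -1508032/567 ≈ -2659.7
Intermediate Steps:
h(x, z) = x
L(a, d) = d*(2 + a)
t = 7/9 (t = -7*(-1/9) = 7/9 ≈ 0.77778)
j(F, G) = 7 - 8*G/7 - F*(-4 - 2*F)/7 (j(F, G) = 7 - ((-2*(2 + F))*F + 8*G)/7 = 7 - ((-4 - 2*F)*F + 8*G)/7 = 7 - (F*(-4 - 2*F) + 8*G)/7 = 7 - (8*G + F*(-4 - 2*F))/7 = 7 + (-8*G/7 - F*(-4 - 2*F)/7) = 7 - 8*G/7 - F*(-4 - 2*F)/7)
p(n) = 7559/567 (p(n) = 7 - 8/7*(-5) + (2/7)*(7/9)*(2 + 7/9) = 7 + 40/7 + (2/7)*(7/9)*(25/9) = 7 + 40/7 + 50/81 = 7559/567)
(13324 + p(-101)) - 15997 = (13324 + 7559/567) - 15997 = 7562267/567 - 15997 = -1508032/567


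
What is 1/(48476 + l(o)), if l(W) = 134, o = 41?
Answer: 1/48610 ≈ 2.0572e-5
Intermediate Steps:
1/(48476 + l(o)) = 1/(48476 + 134) = 1/48610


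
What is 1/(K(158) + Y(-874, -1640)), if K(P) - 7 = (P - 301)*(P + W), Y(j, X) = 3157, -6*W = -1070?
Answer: -3/134795 ≈ -2.2256e-5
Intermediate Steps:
W = 535/3 (W = -⅙*(-1070) = 535/3 ≈ 178.33)
K(P) = 7 + (-301 + P)*(535/3 + P) (K(P) = 7 + (P - 301)*(P + 535/3) = 7 + (-301 + P)*(535/3 + P))
1/(K(158) + Y(-874, -1640)) = 1/((-161014/3 + 158² - 368/3*158) + 3157) = 1/((-161014/3 + 24964 - 58144/3) + 3157) = 1/(-144266/3 + 3157) = 1/(-134795/3) = -3/134795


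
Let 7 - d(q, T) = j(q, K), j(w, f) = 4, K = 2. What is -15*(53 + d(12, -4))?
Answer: -840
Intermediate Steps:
d(q, T) = 3 (d(q, T) = 7 - 1*4 = 7 - 4 = 3)
-15*(53 + d(12, -4)) = -15*(53 + 3) = -15*56 = -840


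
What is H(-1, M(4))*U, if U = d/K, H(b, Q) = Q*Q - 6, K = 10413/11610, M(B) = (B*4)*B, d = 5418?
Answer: 28585909800/1157 ≈ 2.4707e+7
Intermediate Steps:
M(B) = 4*B² (M(B) = (4*B)*B = 4*B²)
K = 1157/1290 (K = 10413*(1/11610) = 1157/1290 ≈ 0.89690)
H(b, Q) = -6 + Q² (H(b, Q) = Q² - 6 = -6 + Q²)
U = 6989220/1157 (U = 5418/(1157/1290) = 5418*(1290/1157) = 6989220/1157 ≈ 6040.8)
H(-1, M(4))*U = (-6 + (4*4²)²)*(6989220/1157) = (-6 + (4*16)²)*(6989220/1157) = (-6 + 64²)*(6989220/1157) = (-6 + 4096)*(6989220/1157) = 4090*(6989220/1157) = 28585909800/1157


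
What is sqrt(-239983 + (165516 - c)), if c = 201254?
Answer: I*sqrt(275721) ≈ 525.09*I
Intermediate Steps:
sqrt(-239983 + (165516 - c)) = sqrt(-239983 + (165516 - 1*201254)) = sqrt(-239983 + (165516 - 201254)) = sqrt(-239983 - 35738) = sqrt(-275721) = I*sqrt(275721)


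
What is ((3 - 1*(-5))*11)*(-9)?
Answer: -792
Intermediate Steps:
((3 - 1*(-5))*11)*(-9) = ((3 + 5)*11)*(-9) = (8*11)*(-9) = 88*(-9) = -792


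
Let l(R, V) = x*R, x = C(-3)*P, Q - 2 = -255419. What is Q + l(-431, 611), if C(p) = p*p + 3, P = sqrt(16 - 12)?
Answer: -265761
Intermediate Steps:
P = 2 (P = sqrt(4) = 2)
Q = -255417 (Q = 2 - 255419 = -255417)
C(p) = 3 + p**2 (C(p) = p**2 + 3 = 3 + p**2)
x = 24 (x = (3 + (-3)**2)*2 = (3 + 9)*2 = 12*2 = 24)
l(R, V) = 24*R
Q + l(-431, 611) = -255417 + 24*(-431) = -255417 - 10344 = -265761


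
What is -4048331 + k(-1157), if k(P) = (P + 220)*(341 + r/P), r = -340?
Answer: -5053918716/1157 ≈ -4.3681e+6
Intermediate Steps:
k(P) = (220 + P)*(341 - 340/P) (k(P) = (P + 220)*(341 - 340/P) = (220 + P)*(341 - 340/P))
-4048331 + k(-1157) = -4048331 + (74680 - 74800/(-1157) + 341*(-1157)) = -4048331 + (74680 - 74800*(-1/1157) - 394537) = -4048331 + (74680 + 74800/1157 - 394537) = -4048331 - 369999749/1157 = -5053918716/1157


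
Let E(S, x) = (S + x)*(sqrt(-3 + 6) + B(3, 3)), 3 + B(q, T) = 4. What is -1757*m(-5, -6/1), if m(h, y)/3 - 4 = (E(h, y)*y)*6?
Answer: -2108400 - 2087316*sqrt(3) ≈ -5.7237e+6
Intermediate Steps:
B(q, T) = 1 (B(q, T) = -3 + 4 = 1)
E(S, x) = (1 + sqrt(3))*(S + x) (E(S, x) = (S + x)*(sqrt(-3 + 6) + 1) = (S + x)*(sqrt(3) + 1) = (S + x)*(1 + sqrt(3)) = (1 + sqrt(3))*(S + x))
m(h, y) = 12 + 18*y*(h + y + h*sqrt(3) + y*sqrt(3)) (m(h, y) = 12 + 3*(((h + y + h*sqrt(3) + y*sqrt(3))*y)*6) = 12 + 3*((y*(h + y + h*sqrt(3) + y*sqrt(3)))*6) = 12 + 3*(6*y*(h + y + h*sqrt(3) + y*sqrt(3))) = 12 + 18*y*(h + y + h*sqrt(3) + y*sqrt(3)))
-1757*m(-5, -6/1) = -1757*(12 + 18*(-6/1)*(-5 - 6/1 - 5*sqrt(3) + (-6/1)*sqrt(3))) = -1757*(12 + 18*(-6*1)*(-5 - 6*1 - 5*sqrt(3) + (-6*1)*sqrt(3))) = -1757*(12 + 18*(-6)*(-5 - 6 - 5*sqrt(3) - 6*sqrt(3))) = -1757*(12 + 18*(-6)*(-11 - 11*sqrt(3))) = -1757*(12 + (1188 + 1188*sqrt(3))) = -1757*(1200 + 1188*sqrt(3)) = -2108400 - 2087316*sqrt(3)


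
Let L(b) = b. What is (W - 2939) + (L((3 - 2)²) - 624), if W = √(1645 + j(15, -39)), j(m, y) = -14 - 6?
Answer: -3562 + 5*√65 ≈ -3521.7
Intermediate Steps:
j(m, y) = -20
W = 5*√65 (W = √(1645 - 20) = √1625 = 5*√65 ≈ 40.311)
(W - 2939) + (L((3 - 2)²) - 624) = (5*√65 - 2939) + ((3 - 2)² - 624) = (-2939 + 5*√65) + (1² - 624) = (-2939 + 5*√65) + (1 - 624) = (-2939 + 5*√65) - 623 = -3562 + 5*√65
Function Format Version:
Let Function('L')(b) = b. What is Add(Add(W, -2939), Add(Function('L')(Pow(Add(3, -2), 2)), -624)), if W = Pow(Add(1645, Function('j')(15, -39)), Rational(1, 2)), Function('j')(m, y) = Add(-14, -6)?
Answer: Add(-3562, Mul(5, Pow(65, Rational(1, 2)))) ≈ -3521.7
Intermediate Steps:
Function('j')(m, y) = -20
W = Mul(5, Pow(65, Rational(1, 2))) (W = Pow(Add(1645, -20), Rational(1, 2)) = Pow(1625, Rational(1, 2)) = Mul(5, Pow(65, Rational(1, 2))) ≈ 40.311)
Add(Add(W, -2939), Add(Function('L')(Pow(Add(3, -2), 2)), -624)) = Add(Add(Mul(5, Pow(65, Rational(1, 2))), -2939), Add(Pow(Add(3, -2), 2), -624)) = Add(Add(-2939, Mul(5, Pow(65, Rational(1, 2)))), Add(Pow(1, 2), -624)) = Add(Add(-2939, Mul(5, Pow(65, Rational(1, 2)))), Add(1, -624)) = Add(Add(-2939, Mul(5, Pow(65, Rational(1, 2)))), -623) = Add(-3562, Mul(5, Pow(65, Rational(1, 2))))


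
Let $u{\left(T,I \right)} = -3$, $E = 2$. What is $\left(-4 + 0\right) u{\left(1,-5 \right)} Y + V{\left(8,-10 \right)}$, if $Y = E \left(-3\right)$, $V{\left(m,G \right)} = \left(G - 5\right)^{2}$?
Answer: $153$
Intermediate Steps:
$V{\left(m,G \right)} = \left(-5 + G\right)^{2}$
$Y = -6$ ($Y = 2 \left(-3\right) = -6$)
$\left(-4 + 0\right) u{\left(1,-5 \right)} Y + V{\left(8,-10 \right)} = \left(-4 + 0\right) \left(-3\right) \left(-6\right) + \left(-5 - 10\right)^{2} = \left(-4\right) \left(-3\right) \left(-6\right) + \left(-15\right)^{2} = 12 \left(-6\right) + 225 = -72 + 225 = 153$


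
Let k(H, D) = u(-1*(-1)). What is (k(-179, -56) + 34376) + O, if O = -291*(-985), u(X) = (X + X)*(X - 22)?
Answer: 320969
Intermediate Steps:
u(X) = 2*X*(-22 + X) (u(X) = (2*X)*(-22 + X) = 2*X*(-22 + X))
k(H, D) = -42 (k(H, D) = 2*(-1*(-1))*(-22 - 1*(-1)) = 2*1*(-22 + 1) = 2*1*(-21) = -42)
O = 286635
(k(-179, -56) + 34376) + O = (-42 + 34376) + 286635 = 34334 + 286635 = 320969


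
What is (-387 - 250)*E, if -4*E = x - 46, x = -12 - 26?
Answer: -13377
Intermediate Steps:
x = -38
E = 21 (E = -(-38 - 46)/4 = -1/4*(-84) = 21)
(-387 - 250)*E = (-387 - 250)*21 = -637*21 = -13377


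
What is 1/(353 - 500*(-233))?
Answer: 1/116853 ≈ 8.5578e-6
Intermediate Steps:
1/(353 - 500*(-233)) = 1/(353 + 116500) = 1/116853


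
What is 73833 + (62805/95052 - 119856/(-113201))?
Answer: 24074551899601/326060044 ≈ 73835.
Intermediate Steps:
73833 + (62805/95052 - 119856/(-113201)) = 73833 + (62805*(1/95052) - 119856*(-1/113201)) = 73833 + (20935/31684 + 10896/10291) = 73833 + 560670949/326060044 = 24074551899601/326060044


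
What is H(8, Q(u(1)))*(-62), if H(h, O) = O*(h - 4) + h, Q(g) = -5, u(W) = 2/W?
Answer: 744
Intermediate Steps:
H(h, O) = h + O*(-4 + h) (H(h, O) = O*(-4 + h) + h = h + O*(-4 + h))
H(8, Q(u(1)))*(-62) = (8 - 4*(-5) - 5*8)*(-62) = (8 + 20 - 40)*(-62) = -12*(-62) = 744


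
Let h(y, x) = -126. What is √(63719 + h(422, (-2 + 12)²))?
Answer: √63593 ≈ 252.18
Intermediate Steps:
√(63719 + h(422, (-2 + 12)²)) = √(63719 - 126) = √63593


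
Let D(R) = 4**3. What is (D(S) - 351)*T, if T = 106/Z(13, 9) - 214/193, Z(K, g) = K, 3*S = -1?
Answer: -5073012/2509 ≈ -2021.9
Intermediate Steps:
S = -1/3 (S = (1/3)*(-1) = -1/3 ≈ -0.33333)
T = 17676/2509 (T = 106/13 - 214/193 = 17676/2509 ≈ 7.0450)
D(R) = 64
(D(S) - 351)*T = (64 - 351)*(17676/2509) = -287*17676/2509 = -5073012/2509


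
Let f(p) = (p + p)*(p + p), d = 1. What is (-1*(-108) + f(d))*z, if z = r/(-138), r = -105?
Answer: 1960/23 ≈ 85.217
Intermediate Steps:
z = 35/46 (z = -105/(-138) = -105*(-1/138) = 35/46 ≈ 0.76087)
f(p) = 4*p² (f(p) = (2*p)*(2*p) = 4*p²)
(-1*(-108) + f(d))*z = (-1*(-108) + 4*1²)*(35/46) = (108 + 4*1)*(35/46) = (108 + 4)*(35/46) = 112*(35/46) = 1960/23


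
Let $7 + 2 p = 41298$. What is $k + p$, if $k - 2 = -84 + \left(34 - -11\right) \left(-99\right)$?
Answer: $\frac{32217}{2} \approx 16109.0$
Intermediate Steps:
$p = \frac{41291}{2}$ ($p = - \frac{7}{2} + \frac{1}{2} \cdot 41298 = - \frac{7}{2} + 20649 = \frac{41291}{2} \approx 20646.0$)
$k = -4537$ ($k = 2 + \left(-84 + \left(34 - -11\right) \left(-99\right)\right) = 2 + \left(-84 + \left(34 + 11\right) \left(-99\right)\right) = 2 + \left(-84 + 45 \left(-99\right)\right) = 2 - 4539 = -4537$)
$k + p = -4537 + \frac{41291}{2} = \frac{32217}{2}$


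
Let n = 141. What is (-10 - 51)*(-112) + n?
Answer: 6973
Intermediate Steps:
(-10 - 51)*(-112) + n = (-10 - 51)*(-112) + 141 = -61*(-112) + 141 = 6832 + 141 = 6973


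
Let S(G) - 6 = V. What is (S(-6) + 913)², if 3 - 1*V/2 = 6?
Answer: 833569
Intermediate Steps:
V = -6 (V = 6 - 2*6 = 6 - 12 = -6)
S(G) = 0 (S(G) = 6 - 6 = 0)
(S(-6) + 913)² = (0 + 913)² = 913² = 833569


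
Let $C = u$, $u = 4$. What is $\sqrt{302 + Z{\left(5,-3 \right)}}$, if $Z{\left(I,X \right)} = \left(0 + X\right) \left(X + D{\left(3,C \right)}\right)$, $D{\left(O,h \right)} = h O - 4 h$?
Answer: $\sqrt{323} \approx 17.972$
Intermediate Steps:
$C = 4$
$D{\left(O,h \right)} = - 4 h + O h$ ($D{\left(O,h \right)} = O h - 4 h = - 4 h + O h$)
$Z{\left(I,X \right)} = X \left(-4 + X\right)$ ($Z{\left(I,X \right)} = \left(0 + X\right) \left(X + 4 \left(-4 + 3\right)\right) = X \left(X + 4 \left(-1\right)\right) = X \left(X - 4\right) = X \left(-4 + X\right)$)
$\sqrt{302 + Z{\left(5,-3 \right)}} = \sqrt{302 - 3 \left(-4 - 3\right)} = \sqrt{302 - -21} = \sqrt{302 + 21} = \sqrt{323}$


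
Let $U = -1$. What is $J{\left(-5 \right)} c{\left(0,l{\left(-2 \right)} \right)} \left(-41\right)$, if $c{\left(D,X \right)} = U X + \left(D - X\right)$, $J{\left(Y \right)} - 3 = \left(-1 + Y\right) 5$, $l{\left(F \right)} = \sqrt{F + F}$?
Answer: $- 4428 i \approx - 4428.0 i$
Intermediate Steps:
$l{\left(F \right)} = \sqrt{2} \sqrt{F}$ ($l{\left(F \right)} = \sqrt{2 F} = \sqrt{2} \sqrt{F}$)
$J{\left(Y \right)} = -2 + 5 Y$ ($J{\left(Y \right)} = 3 + \left(-1 + Y\right) 5 = 3 + \left(-5 + 5 Y\right) = -2 + 5 Y$)
$c{\left(D,X \right)} = D - 2 X$ ($c{\left(D,X \right)} = - X + \left(D - X\right) = D - 2 X$)
$J{\left(-5 \right)} c{\left(0,l{\left(-2 \right)} \right)} \left(-41\right) = \left(-2 + 5 \left(-5\right)\right) \left(0 - 2 \sqrt{2} \sqrt{-2}\right) \left(-41\right) = \left(-2 - 25\right) \left(0 - 2 \sqrt{2} i \sqrt{2}\right) \left(-41\right) = - 27 \left(0 - 2 \cdot 2 i\right) \left(-41\right) = - 27 \left(0 - 4 i\right) \left(-41\right) = - 27 \left(- 4 i\right) \left(-41\right) = 108 i \left(-41\right) = - 4428 i$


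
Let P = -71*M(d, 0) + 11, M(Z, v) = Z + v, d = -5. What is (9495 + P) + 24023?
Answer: 33884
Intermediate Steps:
P = 366 (P = -71*(-5 + 0) + 11 = -71*(-5) + 11 = 355 + 11 = 366)
(9495 + P) + 24023 = (9495 + 366) + 24023 = 9861 + 24023 = 33884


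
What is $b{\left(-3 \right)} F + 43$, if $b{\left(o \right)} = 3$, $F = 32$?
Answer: $139$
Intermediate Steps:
$b{\left(-3 \right)} F + 43 = 3 \cdot 32 + 43 = 96 + 43 = 139$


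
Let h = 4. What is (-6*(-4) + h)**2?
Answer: 784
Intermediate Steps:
(-6*(-4) + h)**2 = (-6*(-4) + 4)**2 = (24 + 4)**2 = 28**2 = 784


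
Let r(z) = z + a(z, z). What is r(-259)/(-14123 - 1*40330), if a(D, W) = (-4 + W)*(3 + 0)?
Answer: 1048/54453 ≈ 0.019246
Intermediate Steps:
a(D, W) = -12 + 3*W (a(D, W) = (-4 + W)*3 = -12 + 3*W)
r(z) = -12 + 4*z (r(z) = z + (-12 + 3*z) = -12 + 4*z)
r(-259)/(-14123 - 1*40330) = (-12 + 4*(-259))/(-14123 - 1*40330) = (-12 - 1036)/(-14123 - 40330) = -1048/(-54453) = -1048*(-1/54453) = 1048/54453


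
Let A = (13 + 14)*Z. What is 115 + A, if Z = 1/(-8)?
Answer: 893/8 ≈ 111.63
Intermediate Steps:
Z = -1/8 ≈ -0.12500
A = -27/8 (A = (13 + 14)*(-1/8) = 27*(-1/8) = -27/8 ≈ -3.3750)
115 + A = 115 - 27/8 = 893/8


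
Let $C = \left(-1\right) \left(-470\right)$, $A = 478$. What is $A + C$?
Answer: $948$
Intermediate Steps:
$C = 470$
$A + C = 478 + 470 = 948$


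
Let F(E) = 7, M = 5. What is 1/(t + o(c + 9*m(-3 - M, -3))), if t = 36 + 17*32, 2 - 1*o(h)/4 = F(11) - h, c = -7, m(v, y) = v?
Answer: 1/244 ≈ 0.0040984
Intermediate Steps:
o(h) = -20 + 4*h (o(h) = 8 - 4*(7 - h) = 8 + (-28 + 4*h) = -20 + 4*h)
t = 580 (t = 36 + 544 = 580)
1/(t + o(c + 9*m(-3 - M, -3))) = 1/(580 + (-20 + 4*(-7 + 9*(-3 - 1*5)))) = 1/(580 + (-20 + 4*(-7 + 9*(-3 - 5)))) = 1/(580 + (-20 + 4*(-7 + 9*(-8)))) = 1/(580 + (-20 + 4*(-7 - 72))) = 1/(580 + (-20 + 4*(-79))) = 1/(580 + (-20 - 316)) = 1/(580 - 336) = 1/244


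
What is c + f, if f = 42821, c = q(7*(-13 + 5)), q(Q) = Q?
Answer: 42765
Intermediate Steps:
c = -56 (c = 7*(-13 + 5) = 7*(-8) = -56)
c + f = -56 + 42821 = 42765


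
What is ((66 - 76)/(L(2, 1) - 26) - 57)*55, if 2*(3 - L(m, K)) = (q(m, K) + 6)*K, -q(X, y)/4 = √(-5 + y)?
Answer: -538780/173 + 550*I/173 ≈ -3114.3 + 3.1792*I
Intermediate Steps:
q(X, y) = -4*√(-5 + y)
L(m, K) = 3 - K*(6 - 4*√(-5 + K))/2 (L(m, K) = 3 - (-4*√(-5 + K) + 6)*K/2 = 3 - (6 - 4*√(-5 + K))*K/2 = 3 - K*(6 - 4*√(-5 + K))/2)
((66 - 76)/(L(2, 1) - 26) - 57)*55 = ((66 - 76)/((3 - 3*1 + 2*1*√(-5 + 1)) - 26) - 57)*55 = (-10/((3 - 3 + 2*1*√(-4)) - 26) - 57)*55 = (-10/((3 - 3 + 2*1*(2*I)) - 26) - 57)*55 = (-10/((3 - 3 + 4*I) - 26) - 57)*55 = (-10/(4*I - 26) - 57)*55 = (-10*(-26 - 4*I)/692 - 57)*55 = (-5*(-26 - 4*I)/346 - 57)*55 = (-57 - 5*(-26 - 4*I)/346)*55 = -3135 - 275*(-26 - 4*I)/346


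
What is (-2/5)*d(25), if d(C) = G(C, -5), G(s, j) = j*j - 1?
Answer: -48/5 ≈ -9.6000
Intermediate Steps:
G(s, j) = -1 + j² (G(s, j) = j² - 1 = -1 + j²)
d(C) = 24 (d(C) = -1 + (-5)² = -1 + 25 = 24)
(-2/5)*d(25) = -2/5*24 = -2*⅕*24 = -⅖*24 = -48/5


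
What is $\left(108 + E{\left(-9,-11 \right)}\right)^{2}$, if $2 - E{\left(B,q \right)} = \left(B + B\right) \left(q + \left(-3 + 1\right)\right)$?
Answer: $15376$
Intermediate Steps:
$E{\left(B,q \right)} = 2 - 2 B \left(-2 + q\right)$ ($E{\left(B,q \right)} = 2 - \left(B + B\right) \left(q + \left(-3 + 1\right)\right) = 2 - 2 B \left(q - 2\right) = 2 - 2 B \left(-2 + q\right)$)
$\left(108 + E{\left(-9,-11 \right)}\right)^{2} = \left(108 + \left(2 + 4 \left(-9\right) - \left(-18\right) \left(-11\right)\right)\right)^{2} = \left(108 - 232\right)^{2} = \left(-124\right)^{2} = 15376$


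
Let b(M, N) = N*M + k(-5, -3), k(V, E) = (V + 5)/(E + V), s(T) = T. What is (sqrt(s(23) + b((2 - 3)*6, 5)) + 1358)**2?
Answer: (1358 + I*sqrt(7))**2 ≈ 1.8442e+6 + 7186.0*I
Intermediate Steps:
k(V, E) = (5 + V)/(E + V)
b(M, N) = M*N (b(M, N) = N*M + (5 - 5)/(-3 - 5) = M*N + 0/(-8) = M*N - 1/8*0 = M*N + 0 = M*N)
(sqrt(s(23) + b((2 - 3)*6, 5)) + 1358)**2 = (sqrt(23 + ((2 - 3)*6)*5) + 1358)**2 = (sqrt(23 - 1*6*5) + 1358)**2 = (sqrt(23 - 6*5) + 1358)**2 = (sqrt(23 - 30) + 1358)**2 = (sqrt(-7) + 1358)**2 = (I*sqrt(7) + 1358)**2 = (1358 + I*sqrt(7))**2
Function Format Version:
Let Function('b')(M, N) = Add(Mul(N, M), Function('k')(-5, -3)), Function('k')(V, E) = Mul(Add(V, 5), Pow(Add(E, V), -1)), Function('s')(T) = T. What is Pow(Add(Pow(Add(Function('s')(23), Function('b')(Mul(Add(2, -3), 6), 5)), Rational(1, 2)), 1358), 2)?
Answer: Pow(Add(1358, Mul(I, Pow(7, Rational(1, 2)))), 2) ≈ Add(1.8442e+6, Mul(7186., I))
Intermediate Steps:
Function('k')(V, E) = Mul(Pow(Add(E, V), -1), Add(5, V)) (Function('k')(V, E) = Mul(Add(5, V), Pow(Add(E, V), -1)) = Mul(Pow(Add(E, V), -1), Add(5, V)))
Function('b')(M, N) = Mul(M, N) (Function('b')(M, N) = Add(Mul(N, M), Mul(Pow(Add(-3, -5), -1), Add(5, -5))) = Add(Mul(M, N), Mul(Pow(-8, -1), 0)) = Add(Mul(M, N), Mul(Rational(-1, 8), 0)) = Add(Mul(M, N), 0) = Mul(M, N))
Pow(Add(Pow(Add(Function('s')(23), Function('b')(Mul(Add(2, -3), 6), 5)), Rational(1, 2)), 1358), 2) = Pow(Add(Pow(Add(23, Mul(Mul(Add(2, -3), 6), 5)), Rational(1, 2)), 1358), 2) = Pow(Add(Pow(Add(23, Mul(Mul(-1, 6), 5)), Rational(1, 2)), 1358), 2) = Pow(Add(Pow(Add(23, Mul(-6, 5)), Rational(1, 2)), 1358), 2) = Pow(Add(Pow(Add(23, -30), Rational(1, 2)), 1358), 2) = Pow(Add(Pow(-7, Rational(1, 2)), 1358), 2) = Pow(Add(Mul(I, Pow(7, Rational(1, 2))), 1358), 2) = Pow(Add(1358, Mul(I, Pow(7, Rational(1, 2)))), 2)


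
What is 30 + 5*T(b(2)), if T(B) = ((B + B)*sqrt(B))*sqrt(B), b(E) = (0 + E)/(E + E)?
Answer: 65/2 ≈ 32.500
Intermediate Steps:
b(E) = 1/2 (b(E) = E/((2*E)) = E*(1/(2*E)) = 1/2)
T(B) = 2*B**2 (T(B) = ((2*B)*sqrt(B))*sqrt(B) = (2*B**(3/2))*sqrt(B) = 2*B**2)
30 + 5*T(b(2)) = 30 + 5*(2*(1/2)**2) = 30 + 5*(2*(1/4)) = 30 + 5*(1/2) = 30 + 5/2 = 65/2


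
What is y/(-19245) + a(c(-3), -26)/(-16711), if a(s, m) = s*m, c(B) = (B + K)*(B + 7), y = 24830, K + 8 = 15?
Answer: -81385642/64320639 ≈ -1.2653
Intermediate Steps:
K = 7 (K = -8 + 15 = 7)
c(B) = (7 + B)² (c(B) = (B + 7)*(B + 7) = (7 + B)*(7 + B) = (7 + B)²)
a(s, m) = m*s
y/(-19245) + a(c(-3), -26)/(-16711) = 24830/(-19245) - 26*(49 + (-3)² + 14*(-3))/(-16711) = 24830*(-1/19245) - 26*(49 + 9 - 42)*(-1/16711) = -4966/3849 - 26*16*(-1/16711) = -4966/3849 - 416*(-1/16711) = -4966/3849 + 416/16711 = -81385642/64320639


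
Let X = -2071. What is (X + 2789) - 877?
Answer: -159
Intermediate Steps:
(X + 2789) - 877 = (-2071 + 2789) - 877 = 718 - 877 = -159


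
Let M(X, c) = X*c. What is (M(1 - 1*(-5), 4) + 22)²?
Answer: 2116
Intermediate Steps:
(M(1 - 1*(-5), 4) + 22)² = ((1 - 1*(-5))*4 + 22)² = ((1 + 5)*4 + 22)² = (6*4 + 22)² = (24 + 22)² = 46² = 2116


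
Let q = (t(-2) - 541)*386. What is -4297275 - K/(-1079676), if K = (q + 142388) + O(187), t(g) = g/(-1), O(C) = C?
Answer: -4639664748379/1079676 ≈ -4.2973e+6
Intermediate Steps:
t(g) = -g (t(g) = g*(-1) = -g)
q = -208054 (q = (-1*(-2) - 541)*386 = (2 - 541)*386 = -539*386 = -208054)
K = -65479 (K = (-208054 + 142388) + 187 = -65666 + 187 = -65479)
-4297275 - K/(-1079676) = -4297275 - (-65479)/(-1079676) = -4297275 - (-65479)*(-1)/1079676 = -4297275 - 1*65479/1079676 = -4297275 - 65479/1079676 = -4639664748379/1079676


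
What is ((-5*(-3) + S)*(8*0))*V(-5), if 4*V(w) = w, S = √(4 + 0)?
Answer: 0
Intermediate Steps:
S = 2 (S = √4 = 2)
V(w) = w/4
((-5*(-3) + S)*(8*0))*V(-5) = ((-5*(-3) + 2)*(8*0))*((¼)*(-5)) = ((15 + 2)*0)*(-5/4) = (17*0)*(-5/4) = 0*(-5/4) = 0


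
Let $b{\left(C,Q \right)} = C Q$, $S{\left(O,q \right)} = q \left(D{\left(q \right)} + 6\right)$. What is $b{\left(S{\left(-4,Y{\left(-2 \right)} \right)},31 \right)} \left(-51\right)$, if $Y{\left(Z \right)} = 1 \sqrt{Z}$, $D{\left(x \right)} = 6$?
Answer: $- 18972 i \sqrt{2} \approx - 26830.0 i$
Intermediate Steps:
$Y{\left(Z \right)} = \sqrt{Z}$
$S{\left(O,q \right)} = 12 q$ ($S{\left(O,q \right)} = q \left(6 + 6\right) = q 12 = 12 q$)
$b{\left(S{\left(-4,Y{\left(-2 \right)} \right)},31 \right)} \left(-51\right) = 12 \sqrt{-2} \cdot 31 \left(-51\right) = 12 i \sqrt{2} \cdot 31 \left(-51\right) = 372 i \sqrt{2} \left(-51\right) = - 18972 i \sqrt{2}$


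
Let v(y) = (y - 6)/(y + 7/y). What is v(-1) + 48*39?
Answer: 14983/8 ≈ 1872.9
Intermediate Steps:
v(y) = (-6 + y)/(y + 7/y)
v(-1) + 48*39 = -(-6 - 1)/(7 + (-1)**2) + 48*39 = -1*(-7)/(7 + 1) + 1872 = -1*(-7)/8 + 1872 = -1*1/8*(-7) + 1872 = 7/8 + 1872 = 14983/8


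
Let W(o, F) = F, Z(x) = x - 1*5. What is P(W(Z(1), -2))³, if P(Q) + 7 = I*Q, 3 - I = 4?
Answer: -125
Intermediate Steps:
Z(x) = -5 + x (Z(x) = x - 5 = -5 + x)
I = -1 (I = 3 - 1*4 = 3 - 4 = -1)
P(Q) = -7 - Q
P(W(Z(1), -2))³ = (-7 - 1*(-2))³ = (-7 + 2)³ = (-5)³ = -125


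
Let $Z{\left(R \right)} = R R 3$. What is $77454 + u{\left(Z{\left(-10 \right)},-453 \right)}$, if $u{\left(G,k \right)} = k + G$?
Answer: $77301$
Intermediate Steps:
$Z{\left(R \right)} = 3 R^{2}$ ($Z{\left(R \right)} = R 3 R = 3 R^{2}$)
$u{\left(G,k \right)} = G + k$
$77454 + u{\left(Z{\left(-10 \right)},-453 \right)} = 77454 - \left(453 - 3 \left(-10\right)^{2}\right) = 77454 + \left(3 \cdot 100 - 453\right) = 77454 + \left(300 - 453\right) = 77454 - 153 = 77301$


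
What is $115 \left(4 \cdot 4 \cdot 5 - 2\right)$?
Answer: $8970$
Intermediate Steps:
$115 \left(4 \cdot 4 \cdot 5 - 2\right) = 115 \left(16 \cdot 5 - 2\right) = 115 \left(80 - 2\right) = 115 \cdot 78 = 8970$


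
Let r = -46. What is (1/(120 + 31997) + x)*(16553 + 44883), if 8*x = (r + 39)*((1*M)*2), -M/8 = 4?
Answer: 110495902108/32117 ≈ 3.4404e+6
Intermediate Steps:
M = -32 (M = -8*4 = -32)
x = 56 (x = ((-46 + 39)*((1*(-32))*2))/8 = (-(-224)*2)/8 = (-7*(-64))/8 = (⅛)*448 = 56)
(1/(120 + 31997) + x)*(16553 + 44883) = (1/(120 + 31997) + 56)*(16553 + 44883) = (1/32117 + 56)*61436 = (1798553/32117)*61436 = 110495902108/32117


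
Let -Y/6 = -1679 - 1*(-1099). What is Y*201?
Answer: 699480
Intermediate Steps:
Y = 3480 (Y = -6*(-1679 - 1*(-1099)) = -6*(-1679 + 1099) = -6*(-580) = 3480)
Y*201 = 3480*201 = 699480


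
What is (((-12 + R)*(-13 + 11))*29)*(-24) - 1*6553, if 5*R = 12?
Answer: -99581/5 ≈ -19916.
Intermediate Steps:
R = 12/5 (R = (1/5)*12 = 12/5 ≈ 2.4000)
(((-12 + R)*(-13 + 11))*29)*(-24) - 1*6553 = (((-12 + 12/5)*(-13 + 11))*29)*(-24) - 1*6553 = (-48/5*(-2)*29)*(-24) - 6553 = ((96/5)*29)*(-24) - 6553 = (2784/5)*(-24) - 6553 = -66816/5 - 6553 = -99581/5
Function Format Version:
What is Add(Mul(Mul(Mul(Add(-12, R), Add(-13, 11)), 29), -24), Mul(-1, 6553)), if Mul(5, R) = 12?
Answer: Rational(-99581, 5) ≈ -19916.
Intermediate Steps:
R = Rational(12, 5) (R = Mul(Rational(1, 5), 12) = Rational(12, 5) ≈ 2.4000)
Add(Mul(Mul(Mul(Add(-12, R), Add(-13, 11)), 29), -24), Mul(-1, 6553)) = Add(Mul(Mul(Mul(Add(-12, Rational(12, 5)), Add(-13, 11)), 29), -24), Mul(-1, 6553)) = Add(Mul(Mul(Mul(Rational(-48, 5), -2), 29), -24), -6553) = Add(Mul(Mul(Rational(96, 5), 29), -24), -6553) = Add(Mul(Rational(2784, 5), -24), -6553) = Add(Rational(-66816, 5), -6553) = Rational(-99581, 5)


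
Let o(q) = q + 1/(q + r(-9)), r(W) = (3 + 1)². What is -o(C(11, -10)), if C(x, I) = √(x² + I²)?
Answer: -16/35 - 34*√221/35 ≈ -14.898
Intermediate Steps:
r(W) = 16 (r(W) = 4² = 16)
C(x, I) = √(I² + x²)
o(q) = q + 1/(16 + q) (o(q) = q + 1/(q + 16) = q + 1/(16 + q))
-o(C(11, -10)) = -(1 + (√((-10)² + 11²))² + 16*√((-10)² + 11²))/(16 + √((-10)² + 11²)) = -(1 + (√(100 + 121))² + 16*√(100 + 121))/(16 + √(100 + 121)) = -(1 + (√221)² + 16*√221)/(16 + √221) = -(1 + 221 + 16*√221)/(16 + √221) = -(222 + 16*√221)/(16 + √221)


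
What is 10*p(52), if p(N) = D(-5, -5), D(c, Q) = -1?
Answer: -10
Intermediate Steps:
p(N) = -1
10*p(52) = 10*(-1) = -10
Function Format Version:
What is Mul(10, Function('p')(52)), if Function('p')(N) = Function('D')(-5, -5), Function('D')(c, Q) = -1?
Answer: -10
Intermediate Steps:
Function('p')(N) = -1
Mul(10, Function('p')(52)) = Mul(10, -1) = -10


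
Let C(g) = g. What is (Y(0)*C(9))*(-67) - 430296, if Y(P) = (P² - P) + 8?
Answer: -435120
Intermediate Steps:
Y(P) = 8 + P² - P
(Y(0)*C(9))*(-67) - 430296 = ((8 + 0² - 1*0)*9)*(-67) - 430296 = ((8 + 0 + 0)*9)*(-67) - 430296 = (8*9)*(-67) - 430296 = 72*(-67) - 430296 = -4824 - 430296 = -435120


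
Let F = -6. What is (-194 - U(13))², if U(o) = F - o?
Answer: 30625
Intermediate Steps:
U(o) = -6 - o
(-194 - U(13))² = (-194 - (-6 - 1*13))² = (-194 - (-6 - 13))² = (-194 - 1*(-19))² = (-194 + 19)² = (-175)² = 30625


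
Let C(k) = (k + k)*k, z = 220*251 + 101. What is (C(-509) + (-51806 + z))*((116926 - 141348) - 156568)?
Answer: -94418320230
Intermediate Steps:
z = 55321 (z = 55220 + 101 = 55321)
C(k) = 2*k² (C(k) = (2*k)*k = 2*k²)
(C(-509) + (-51806 + z))*((116926 - 141348) - 156568) = (2*(-509)² + (-51806 + 55321))*((116926 - 141348) - 156568) = (2*259081 + 3515)*(-24422 - 156568) = (518162 + 3515)*(-180990) = 521677*(-180990) = -94418320230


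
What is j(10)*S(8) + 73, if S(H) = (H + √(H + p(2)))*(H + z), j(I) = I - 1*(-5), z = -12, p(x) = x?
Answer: -407 - 60*√10 ≈ -596.74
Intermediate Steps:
j(I) = 5 + I (j(I) = I + 5 = 5 + I)
S(H) = (-12 + H)*(H + √(2 + H)) (S(H) = (H + √(H + 2))*(H - 12) = (H + √(2 + H))*(-12 + H) = (-12 + H)*(H + √(2 + H)))
j(10)*S(8) + 73 = (5 + 10)*(8² - 12*8 - 12*√(2 + 8) + 8*√(2 + 8)) + 73 = 15*(64 - 96 - 12*√10 + 8*√10) + 73 = 15*(-32 - 4*√10) + 73 = (-480 - 60*√10) + 73 = -407 - 60*√10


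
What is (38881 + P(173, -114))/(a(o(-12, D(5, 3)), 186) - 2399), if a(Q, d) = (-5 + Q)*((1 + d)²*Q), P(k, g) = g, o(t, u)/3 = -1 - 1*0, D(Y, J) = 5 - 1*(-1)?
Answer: 38767/836857 ≈ 0.046324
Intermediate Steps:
D(Y, J) = 6 (D(Y, J) = 5 + 1 = 6)
o(t, u) = -3 (o(t, u) = 3*(-1 - 1*0) = 3*(-1 + 0) = 3*(-1) = -3)
a(Q, d) = Q*(1 + d)²*(-5 + Q) (a(Q, d) = (-5 + Q)*(Q*(1 + d)²) = Q*(1 + d)²*(-5 + Q))
(38881 + P(173, -114))/(a(o(-12, D(5, 3)), 186) - 2399) = (38881 - 114)/(-3*(1 + 186)²*(-5 - 3) - 2399) = 38767/(-3*187²*(-8) - 2399) = 38767/(-3*34969*(-8) - 2399) = 38767/(839256 - 2399) = 38767/836857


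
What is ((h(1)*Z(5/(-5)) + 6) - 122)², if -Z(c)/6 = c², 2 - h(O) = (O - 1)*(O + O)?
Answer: 16384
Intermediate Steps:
h(O) = 2 - 2*O*(-1 + O) (h(O) = 2 - (O - 1)*(O + O) = 2 - (-1 + O)*2*O = 2 - 2*O*(-1 + O))
Z(c) = -6*c²
((h(1)*Z(5/(-5)) + 6) - 122)² = (((2 - 2*1² + 2*1)*(-6*1²) + 6) - 122)² = (((2 - 2*1 + 2)*(-6*1²) + 6) - 122)² = (((2 - 2 + 2)*(-6*(-1)²) + 6) - 122)² = ((2*(-6*1) + 6) - 122)² = ((2*(-6) + 6) - 122)² = ((-12 + 6) - 122)² = (-6 - 122)² = (-128)² = 16384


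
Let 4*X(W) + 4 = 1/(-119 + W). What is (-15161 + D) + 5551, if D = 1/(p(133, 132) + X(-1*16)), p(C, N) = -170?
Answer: -887397550/92341 ≈ -9610.0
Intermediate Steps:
X(W) = -1 + 1/(4*(-119 + W))
D = -540/92341 (D = 1/(-170 + (477/4 - (-1)*16)/(-119 - 1*16)) = 1/(-170 + (477/4 - 1*(-16))/(-119 - 16)) = 1/(-170 + (477/4 + 16)/(-135)) = 1/(-170 - 1/135*541/4) = 1/(-170 - 541/540) = 1/(-92341/540) = -540/92341 ≈ -0.0058479)
(-15161 + D) + 5551 = (-15161 - 540/92341) + 5551 = -1399982441/92341 + 5551 = -887397550/92341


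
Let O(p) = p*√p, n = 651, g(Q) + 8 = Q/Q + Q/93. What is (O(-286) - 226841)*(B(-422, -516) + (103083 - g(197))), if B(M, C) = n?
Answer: -2188497545156/93 - 2759246776*I*√286/93 ≈ -2.3532e+10 - 5.0175e+8*I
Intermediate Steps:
g(Q) = -7 + Q/93 (g(Q) = -8 + (Q/Q + Q/93) = -8 + (1 + Q*(1/93)) = -8 + (1 + Q/93) = -7 + Q/93)
O(p) = p^(3/2)
B(M, C) = 651
(O(-286) - 226841)*(B(-422, -516) + (103083 - g(197))) = ((-286)^(3/2) - 226841)*(651 + (103083 - (-7 + (1/93)*197))) = (-286*I*√286 - 226841)*(651 + (103083 - (-7 + 197/93))) = (-226841 - 286*I*√286)*(651 + (103083 - 1*(-454/93))) = (-226841 - 286*I*√286)*(651 + (103083 + 454/93)) = (-226841 - 286*I*√286)*(651 + 9587173/93) = (-226841 - 286*I*√286)*(9647716/93) = -2188497545156/93 - 2759246776*I*√286/93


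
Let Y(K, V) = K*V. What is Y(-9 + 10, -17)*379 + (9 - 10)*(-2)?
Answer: -6441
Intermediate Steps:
Y(-9 + 10, -17)*379 + (9 - 10)*(-2) = ((-9 + 10)*(-17))*379 + (9 - 10)*(-2) = (1*(-17))*379 - 1*(-2) = -17*379 + 2 = -6443 + 2 = -6441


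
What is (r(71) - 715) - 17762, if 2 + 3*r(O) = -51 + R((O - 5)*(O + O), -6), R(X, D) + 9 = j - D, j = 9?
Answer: -55478/3 ≈ -18493.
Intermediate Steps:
R(X, D) = -D (R(X, D) = -9 + (9 - D) = -D)
r(O) = -47/3 (r(O) = -⅔ + (-51 - 1*(-6))/3 = -⅔ + (-51 + 6)/3 = -⅔ + (⅓)*(-45) = -⅔ - 15 = -47/3)
(r(71) - 715) - 17762 = (-47/3 - 715) - 17762 = -2192/3 - 17762 = -55478/3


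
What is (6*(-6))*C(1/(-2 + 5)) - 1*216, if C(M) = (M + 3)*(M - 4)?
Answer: 224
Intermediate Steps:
C(M) = (-4 + M)*(3 + M) (C(M) = (3 + M)*(-4 + M) = (-4 + M)*(3 + M))
(6*(-6))*C(1/(-2 + 5)) - 1*216 = (6*(-6))*(-12 + (1/(-2 + 5))**2 - 1/(-2 + 5)) - 1*216 = -36*(-12 + (1/3)**2 - 1/3) - 216 = -36*(-12 + (1/3)**2 - 1*1/3) - 216 = -36*(-12 + 1/9 - 1/3) - 216 = -36*(-110/9) - 216 = 440 - 216 = 224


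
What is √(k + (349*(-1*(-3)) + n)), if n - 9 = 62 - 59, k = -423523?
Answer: 8*I*√6601 ≈ 649.97*I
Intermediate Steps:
n = 12 (n = 9 + (62 - 59) = 9 + 3 = 12)
√(k + (349*(-1*(-3)) + n)) = √(-423523 + (349*(-1*(-3)) + 12)) = √(-423523 + (349*3 + 12)) = √(-423523 + (1047 + 12)) = √(-423523 + 1059) = √(-422464) = 8*I*√6601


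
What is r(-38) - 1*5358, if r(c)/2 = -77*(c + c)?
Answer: 6346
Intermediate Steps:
r(c) = -308*c (r(c) = 2*(-77*(c + c)) = 2*(-154*c) = -308*c)
r(-38) - 1*5358 = -308*(-38) - 1*5358 = 11704 - 5358 = 6346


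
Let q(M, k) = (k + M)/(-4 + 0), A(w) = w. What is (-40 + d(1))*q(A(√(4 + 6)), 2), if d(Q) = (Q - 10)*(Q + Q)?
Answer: 29 + 29*√10/2 ≈ 74.853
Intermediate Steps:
d(Q) = 2*Q*(-10 + Q) (d(Q) = (-10 + Q)*(2*Q) = 2*Q*(-10 + Q))
q(M, k) = -M/4 - k/4 (q(M, k) = (M + k)/(-4) = (M + k)*(-¼) = -M/4 - k/4)
(-40 + d(1))*q(A(√(4 + 6)), 2) = (-40 + 2*1*(-10 + 1))*(-√(4 + 6)/4 - ¼*2) = (-40 + 2*1*(-9))*(-√10/4 - ½) = (-40 - 18)*(-½ - √10/4) = -58*(-½ - √10/4) = 29 + 29*√10/2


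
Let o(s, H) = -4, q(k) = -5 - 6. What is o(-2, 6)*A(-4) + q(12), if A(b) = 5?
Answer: -31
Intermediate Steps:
q(k) = -11
o(-2, 6)*A(-4) + q(12) = -4*5 - 11 = -20 - 11 = -31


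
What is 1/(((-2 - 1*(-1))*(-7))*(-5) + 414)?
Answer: 1/379 ≈ 0.0026385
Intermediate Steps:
1/(((-2 - 1*(-1))*(-7))*(-5) + 414) = 1/(((-2 + 1)*(-7))*(-5) + 414) = 1/(-1*(-7)*(-5) + 414) = 1/(7*(-5) + 414) = 1/(-35 + 414) = 1/379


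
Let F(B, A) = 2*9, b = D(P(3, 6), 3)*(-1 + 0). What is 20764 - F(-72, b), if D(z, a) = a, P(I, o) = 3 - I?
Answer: 20746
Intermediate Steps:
b = -3 (b = 3*(-1 + 0) = 3*(-1) = -3)
F(B, A) = 18
20764 - F(-72, b) = 20764 - 1*18 = 20764 - 18 = 20746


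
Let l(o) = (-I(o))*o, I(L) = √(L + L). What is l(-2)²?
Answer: -16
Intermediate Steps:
I(L) = √2*√L (I(L) = √(2*L) = √2*√L)
l(o) = -√2*o^(3/2) (l(o) = (-√2*√o)*o = -√2*o^(3/2))
l(-2)² = (-√2*(-2)^(3/2))² = (-√2*(-2*I*√2))² = (4*I)² = -16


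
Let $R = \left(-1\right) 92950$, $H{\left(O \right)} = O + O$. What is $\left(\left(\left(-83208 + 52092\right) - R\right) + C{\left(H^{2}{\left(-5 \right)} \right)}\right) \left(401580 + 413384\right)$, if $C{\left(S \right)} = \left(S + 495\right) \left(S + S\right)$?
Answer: $147373199976$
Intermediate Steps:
$H{\left(O \right)} = 2 O$
$C{\left(S \right)} = 2 S \left(495 + S\right)$ ($C{\left(S \right)} = \left(495 + S\right) 2 S = 2 S \left(495 + S\right)$)
$R = -92950$
$\left(\left(\left(-83208 + 52092\right) - R\right) + C{\left(H^{2}{\left(-5 \right)} \right)}\right) \left(401580 + 413384\right) = \left(\left(\left(-83208 + 52092\right) - -92950\right) + 2 \left(2 \left(-5\right)\right)^{2} \left(495 + \left(2 \left(-5\right)\right)^{2}\right)\right) \left(401580 + 413384\right) = \left(\left(-31116 + 92950\right) + 2 \left(-10\right)^{2} \left(495 + \left(-10\right)^{2}\right)\right) 814964 = \left(61834 + 2 \cdot 100 \left(495 + 100\right)\right) 814964 = \left(61834 + 2 \cdot 100 \cdot 595\right) 814964 = \left(61834 + 119000\right) 814964 = 180834 \cdot 814964 = 147373199976$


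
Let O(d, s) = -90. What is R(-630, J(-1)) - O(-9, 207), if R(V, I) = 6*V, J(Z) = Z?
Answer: -3690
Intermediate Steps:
R(-630, J(-1)) - O(-9, 207) = 6*(-630) - 1*(-90) = -3780 + 90 = -3690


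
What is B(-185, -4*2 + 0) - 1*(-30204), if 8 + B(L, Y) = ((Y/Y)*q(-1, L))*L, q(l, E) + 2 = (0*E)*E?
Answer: 30566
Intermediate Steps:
q(l, E) = -2 (q(l, E) = -2 + (0*E)*E = -2 + 0*E = -2 + 0 = -2)
B(L, Y) = -8 - 2*L (B(L, Y) = -8 + ((Y/Y)*(-2))*L = -8 + (1*(-2))*L = -8 - 2*L)
B(-185, -4*2 + 0) - 1*(-30204) = (-8 - 2*(-185)) - 1*(-30204) = (-8 + 370) + 30204 = 362 + 30204 = 30566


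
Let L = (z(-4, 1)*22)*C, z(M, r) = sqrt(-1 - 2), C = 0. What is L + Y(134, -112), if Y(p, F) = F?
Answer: -112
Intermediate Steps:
z(M, r) = I*sqrt(3) (z(M, r) = sqrt(-3) = I*sqrt(3))
L = 0 (L = ((I*sqrt(3))*22)*0 = (22*I*sqrt(3))*0 = 0)
L + Y(134, -112) = 0 - 112 = -112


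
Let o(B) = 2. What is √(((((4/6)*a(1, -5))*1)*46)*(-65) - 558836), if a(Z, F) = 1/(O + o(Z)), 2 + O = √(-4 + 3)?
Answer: 2*√(-1257381 + 4485*I)/3 ≈ 1.3332 + 747.55*I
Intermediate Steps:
O = -2 + I (O = -2 + √(-4 + 3) = -2 + √(-1) = -2 + I ≈ -2.0 + 1.0*I)
a(Z, F) = -I (a(Z, F) = 1/((-2 + I) + 2) = 1/I = -I)
√(((((4/6)*a(1, -5))*1)*46)*(-65) - 558836) = √(((((4/6)*(-I))*1)*46)*(-65) - 558836) = √(((((4*(⅙))*(-I))*1)*46)*(-65) - 558836) = √((((2*(-I)/3)*1)*46)*(-65) - 558836) = √(((-2*I/3*1)*46)*(-65) - 558836) = √((-2*I/3*46)*(-65) - 558836) = √(-92*I/3*(-65) - 558836) = √(5980*I/3 - 558836) = √(-558836 + 5980*I/3)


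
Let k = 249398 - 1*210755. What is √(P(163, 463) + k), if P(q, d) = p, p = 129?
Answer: 6*√1077 ≈ 196.91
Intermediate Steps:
k = 38643 (k = 249398 - 210755 = 38643)
P(q, d) = 129
√(P(163, 463) + k) = √(129 + 38643) = √38772 = 6*√1077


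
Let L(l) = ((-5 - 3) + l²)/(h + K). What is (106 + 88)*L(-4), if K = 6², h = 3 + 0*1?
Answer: 1552/39 ≈ 39.795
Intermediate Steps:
h = 3 (h = 3 + 0 = 3)
K = 36
L(l) = -8/39 + l²/39 (L(l) = ((-5 - 3) + l²)/(3 + 36) = (-8 + l²)/39 = (-8 + l²)*(1/39) = -8/39 + l²/39)
(106 + 88)*L(-4) = (106 + 88)*(-8/39 + (1/39)*(-4)²) = 194*(-8/39 + (1/39)*16) = 194*(-8/39 + 16/39) = 194*(8/39) = 1552/39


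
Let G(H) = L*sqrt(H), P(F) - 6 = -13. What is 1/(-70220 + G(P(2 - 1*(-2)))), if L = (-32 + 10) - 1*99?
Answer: I/(-70220*I + 121*sqrt(7)) ≈ -1.4241e-5 + 6.4924e-8*I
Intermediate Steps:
P(F) = -7 (P(F) = 6 - 13 = -7)
L = -121 (L = -22 - 99 = -121)
G(H) = -121*sqrt(H)
1/(-70220 + G(P(2 - 1*(-2)))) = 1/(-70220 - 121*I*sqrt(7))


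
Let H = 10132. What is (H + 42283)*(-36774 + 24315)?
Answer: -653038485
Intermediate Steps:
(H + 42283)*(-36774 + 24315) = (10132 + 42283)*(-36774 + 24315) = 52415*(-12459) = -653038485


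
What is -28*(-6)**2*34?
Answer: -34272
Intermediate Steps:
-28*(-6)**2*34 = -28*36*34 = -1008*34 = -34272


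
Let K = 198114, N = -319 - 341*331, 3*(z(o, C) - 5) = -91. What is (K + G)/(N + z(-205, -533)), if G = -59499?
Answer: -415845/339646 ≈ -1.2243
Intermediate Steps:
z(o, C) = -76/3 (z(o, C) = 5 + (1/3)*(-91) = 5 - 91/3 = -76/3)
N = -113190 (N = -319 - 112871 = -113190)
(K + G)/(N + z(-205, -533)) = (198114 - 59499)/(-113190 - 76/3) = 138615/(-339646/3) = 138615*(-3/339646) = -415845/339646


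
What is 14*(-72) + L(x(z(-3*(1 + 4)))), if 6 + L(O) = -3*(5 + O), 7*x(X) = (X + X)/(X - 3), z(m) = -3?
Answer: -7206/7 ≈ -1029.4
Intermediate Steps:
x(X) = 2*X/(7*(-3 + X)) (x(X) = ((X + X)/(X - 3))/7 = ((2*X)/(-3 + X))/7 = (2*X/(-3 + X))/7 = 2*X/(7*(-3 + X)))
L(O) = -21 - 3*O (L(O) = -6 - 3*(5 + O) = -6 + (-15 - 3*O) = -21 - 3*O)
14*(-72) + L(x(z(-3*(1 + 4)))) = 14*(-72) + (-21 - 6*(-3)/(7*(-3 - 3))) = -1008 + (-21 - 6*(-3)/(7*(-6))) = -1008 + (-21 - 6*(-3)*(-1)/(7*6)) = -1008 + (-21 - 3*⅐) = -1008 + (-21 - 3/7) = -1008 - 150/7 = -7206/7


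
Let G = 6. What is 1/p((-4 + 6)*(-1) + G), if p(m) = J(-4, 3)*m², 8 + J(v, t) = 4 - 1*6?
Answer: -1/160 ≈ -0.0062500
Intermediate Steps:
J(v, t) = -10 (J(v, t) = -8 + (4 - 1*6) = -8 + (4 - 6) = -8 - 2 = -10)
p(m) = -10*m²
1/p((-4 + 6)*(-1) + G) = 1/(-10*((-4 + 6)*(-1) + 6)²) = 1/(-10*(2*(-1) + 6)²) = 1/(-10*(-2 + 6)²) = 1/(-10*4²) = 1/(-10*16) = 1/(-160) = -1/160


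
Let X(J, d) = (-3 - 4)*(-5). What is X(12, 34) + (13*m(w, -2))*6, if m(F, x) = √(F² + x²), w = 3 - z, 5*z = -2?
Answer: 35 + 78*√389/5 ≈ 342.68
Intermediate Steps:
z = -⅖ (z = (⅕)*(-2) = -⅖ ≈ -0.40000)
X(J, d) = 35 (X(J, d) = -7*(-5) = 35)
w = 17/5 (w = 3 - 1*(-⅖) = 3 + ⅖ = 17/5 ≈ 3.4000)
X(12, 34) + (13*m(w, -2))*6 = 35 + (13*√((17/5)² + (-2)²))*6 = 35 + (13*√(289/25 + 4))*6 = 35 + (13*√(389/25))*6 = 35 + (13*(√389/5))*6 = 35 + (13*√389/5)*6 = 35 + 78*√389/5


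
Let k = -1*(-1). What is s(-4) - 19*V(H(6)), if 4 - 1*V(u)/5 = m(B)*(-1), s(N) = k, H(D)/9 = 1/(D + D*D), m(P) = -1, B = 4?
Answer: -284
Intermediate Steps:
k = 1
H(D) = 9/(D + D²) (H(D) = 9*(1/(D + D*D)) = 9*(1/(D + D²)) = 9/(D + D²))
s(N) = 1
V(u) = 15 (V(u) = 20 - (-5)*(-1) = 20 - 5*1 = 20 - 5 = 15)
s(-4) - 19*V(H(6)) = 1 - 19*15 = 1 - 285 = -284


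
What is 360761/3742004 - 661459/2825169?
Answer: -1455971430227/10571793698676 ≈ -0.13772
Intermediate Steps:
360761/3742004 - 661459/2825169 = -1455971430227/10571793698676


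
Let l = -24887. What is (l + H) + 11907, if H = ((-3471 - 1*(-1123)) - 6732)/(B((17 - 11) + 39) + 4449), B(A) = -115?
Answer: -28132200/2167 ≈ -12982.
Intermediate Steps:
H = -4540/2167 (H = ((-3471 - 1*(-1123)) - 6732)/(-115 + 4449) = ((-3471 + 1123) - 6732)/4334 = (-2348 - 6732)*(1/4334) = -9080*1/4334 = -4540/2167 ≈ -2.0951)
(l + H) + 11907 = (-24887 - 4540/2167) + 11907 = -53934669/2167 + 11907 = -28132200/2167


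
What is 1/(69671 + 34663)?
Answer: 1/104334 ≈ 9.5846e-6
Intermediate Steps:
1/(69671 + 34663) = 1/104334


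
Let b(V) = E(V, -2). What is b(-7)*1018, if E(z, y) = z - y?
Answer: -5090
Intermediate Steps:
b(V) = 2 + V (b(V) = V - 1*(-2) = V + 2 = 2 + V)
b(-7)*1018 = (2 - 7)*1018 = -5*1018 = -5090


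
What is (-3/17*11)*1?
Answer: -33/17 ≈ -1.9412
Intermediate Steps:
(-3/17*11)*1 = (-3*1/17*11)*1 = -3/17*11*1 = -33/17*1 = -33/17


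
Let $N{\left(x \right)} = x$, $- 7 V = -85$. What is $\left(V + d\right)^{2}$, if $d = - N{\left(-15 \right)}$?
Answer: $\frac{36100}{49} \approx 736.73$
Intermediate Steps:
$V = \frac{85}{7}$ ($V = \left(- \frac{1}{7}\right) \left(-85\right) = \frac{85}{7} \approx 12.143$)
$d = 15$ ($d = \left(-1\right) \left(-15\right) = 15$)
$\left(V + d\right)^{2} = \left(\frac{85}{7} + 15\right)^{2} = \left(\frac{190}{7}\right)^{2} = \frac{36100}{49}$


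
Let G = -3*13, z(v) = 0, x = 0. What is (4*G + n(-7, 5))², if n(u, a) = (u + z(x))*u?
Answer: 11449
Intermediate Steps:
n(u, a) = u² (n(u, a) = (u + 0)*u = u*u = u²)
G = -39
(4*G + n(-7, 5))² = (4*(-39) + (-7)²)² = (-156 + 49)² = (-107)² = 11449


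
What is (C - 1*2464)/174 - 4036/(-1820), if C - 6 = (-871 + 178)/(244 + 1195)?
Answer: -1357039051/113925630 ≈ -11.912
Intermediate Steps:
C = 7941/1439 (C = 6 + (-871 + 178)/(244 + 1195) = 6 - 693/1439 = 7941/1439 ≈ 5.5184)
(C - 1*2464)/174 - 4036/(-1820) = (7941/1439 - 1*2464)/174 - 4036/(-1820) = (7941/1439 - 2464)*(1/174) - 4036*(-1/1820) = -3537755/1439*1/174 + 1009/455 = -3537755/250386 + 1009/455 = -1357039051/113925630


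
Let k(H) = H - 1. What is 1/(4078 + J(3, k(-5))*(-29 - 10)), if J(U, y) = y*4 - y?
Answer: 1/4780 ≈ 0.00020921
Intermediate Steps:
k(H) = -1 + H
J(U, y) = 3*y (J(U, y) = 4*y - y = 3*y)
1/(4078 + J(3, k(-5))*(-29 - 10)) = 1/(4078 + (3*(-1 - 5))*(-29 - 10)) = 1/(4078 + (3*(-6))*(-39)) = 1/(4078 - 18*(-39)) = 1/(4078 + 702) = 1/4780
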